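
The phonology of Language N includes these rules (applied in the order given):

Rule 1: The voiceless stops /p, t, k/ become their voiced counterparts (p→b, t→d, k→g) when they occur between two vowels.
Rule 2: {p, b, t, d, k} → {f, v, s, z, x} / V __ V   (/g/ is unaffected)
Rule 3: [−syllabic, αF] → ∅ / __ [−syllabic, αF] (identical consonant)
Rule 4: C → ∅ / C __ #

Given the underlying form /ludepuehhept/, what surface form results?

luzevuehep

Rule 1 (intervocalic voicing): /p/ is a voiceless stop between vowels /e/ and /u/, so it voices to [b]. /ludepuehhept/ → ludebuehhept.
Rule 2 (intervocalic spirantization): /d/ is a stop between vowels /u/ and /e/, so it spirantizes to the fricative [z]. /b/ is a stop between vowels /e/ and /u/, so it spirantizes to the fricative [v]. /ludebuehhept/ → luzevuehhept.
Rule 3 (degemination): /hh/ is a geminate; the first /h/ deletes. /luzevuehhept/ → luzevuehept.
Rule 4 (final cluster simplification): /t/ is the second consonant of a word-final cluster /pt/, so it deletes. /luzevuehept/ → luzevuehep.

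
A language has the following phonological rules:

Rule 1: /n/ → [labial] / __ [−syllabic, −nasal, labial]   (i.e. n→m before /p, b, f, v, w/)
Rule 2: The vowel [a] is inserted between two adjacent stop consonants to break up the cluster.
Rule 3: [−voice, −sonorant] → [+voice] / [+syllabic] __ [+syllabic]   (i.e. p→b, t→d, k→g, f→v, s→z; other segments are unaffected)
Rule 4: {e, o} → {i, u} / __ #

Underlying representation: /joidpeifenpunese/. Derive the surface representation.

joidabeivempunezi

Rule 1 (nasal place assimilation): /n/ precedes the labial consonant /p/, so it assimilates in place to [m]. /joidpeifenpunese/ → joidpeifempunese.
Rule 2 (stop-cluster a-epenthesis): /d/ and /p/ form a stop–stop cluster, so [a] is inserted between them. /joidpeifempunese/ → joidapeifempunese.
Rule 3 (intervocalic voicing): /p/ is a voiceless obstruent between vowels /a/ and /e/, so it voices to [b]. /f/ is a voiceless obstruent between vowels /i/ and /e/, so it voices to [v]. /s/ is a voiceless obstruent between vowels /e/ and /e/, so it voices to [z]. /joidapeifempunese/ → joidabeivempuneze.
Rule 4 (final vowel raising): /e/ is a mid vowel in word-final position, so it raises to [i]. /joidabeivempuneze/ → joidabeivempunezi.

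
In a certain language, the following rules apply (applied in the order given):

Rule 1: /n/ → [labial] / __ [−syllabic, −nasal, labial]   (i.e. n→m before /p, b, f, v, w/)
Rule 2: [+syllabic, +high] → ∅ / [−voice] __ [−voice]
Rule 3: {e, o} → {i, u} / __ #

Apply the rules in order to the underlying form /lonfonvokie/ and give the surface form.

lomfomvokii

Rule 1 (nasal place assimilation): /n/ precedes the labial consonant /f/, so it assimilates in place to [m]. /n/ precedes the labial consonant /v/, so it assimilates in place to [m]. /lonfonvokie/ → lomfomvokie.
Rule 2 (high vowel syncope): no segment meets the environment; /lomfomvokie/ is unchanged.
Rule 3 (final vowel raising): /e/ is a mid vowel in word-final position, so it raises to [i]. /lomfomvokie/ → lomfomvokii.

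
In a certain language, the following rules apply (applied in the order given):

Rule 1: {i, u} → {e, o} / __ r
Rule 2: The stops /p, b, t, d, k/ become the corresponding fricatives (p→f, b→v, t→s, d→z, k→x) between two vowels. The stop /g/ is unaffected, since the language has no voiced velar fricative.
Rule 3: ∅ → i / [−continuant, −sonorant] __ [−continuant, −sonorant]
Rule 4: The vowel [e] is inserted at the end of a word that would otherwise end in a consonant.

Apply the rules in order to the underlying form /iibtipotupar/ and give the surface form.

iibitifosufare

Rule 1 (pre-rhotic lowering): no segment meets the environment; /iibtipotupar/ is unchanged.
Rule 2 (intervocalic spirantization): /p/ is a stop between vowels /i/ and /o/, so it spirantizes to the fricative [f]. /t/ is a stop between vowels /o/ and /u/, so it spirantizes to the fricative [s]. /p/ is a stop between vowels /u/ and /a/, so it spirantizes to the fricative [f]. /iibtipotupar/ → iibtifosufar.
Rule 3 (stop-cluster i-epenthesis): /b/ and /t/ form a stop–stop cluster, so [i] is inserted between them. /iibtifosufar/ → iibitifosufar.
Rule 4 (final e-epenthesis): the form ends in the consonant /r/, so [e] is inserted word-finally. /iibitifosufar/ → iibitifosufare.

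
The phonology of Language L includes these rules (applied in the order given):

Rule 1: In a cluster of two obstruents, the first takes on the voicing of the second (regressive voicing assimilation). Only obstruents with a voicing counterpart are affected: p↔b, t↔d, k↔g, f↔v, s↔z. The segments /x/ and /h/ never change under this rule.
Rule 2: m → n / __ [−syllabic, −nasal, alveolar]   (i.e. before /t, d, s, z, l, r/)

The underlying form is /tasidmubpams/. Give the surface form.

tasidmuppans

Rule 1 (regressive voicing assimilation): /b/ precedes the voiceless obstruent /p/, so it devoices to [p] by assimilation. /tasidmubpams/ → tasidmuppams.
Rule 2 (nasal place assimilation): /m/ precedes the alveolar consonant /s/, so it assimilates in place to [n]. /tasidmuppams/ → tasidmuppans.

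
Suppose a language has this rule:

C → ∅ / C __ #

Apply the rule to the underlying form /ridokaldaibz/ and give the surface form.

/z/ is the second consonant of a word-final cluster /bz/, so it deletes.
The other instances of /r/, /d/, /k/, /l/, /b/ do not occur in the required environment and remain unchanged.
Surface form: [ridokaldaib].

ridokaldaib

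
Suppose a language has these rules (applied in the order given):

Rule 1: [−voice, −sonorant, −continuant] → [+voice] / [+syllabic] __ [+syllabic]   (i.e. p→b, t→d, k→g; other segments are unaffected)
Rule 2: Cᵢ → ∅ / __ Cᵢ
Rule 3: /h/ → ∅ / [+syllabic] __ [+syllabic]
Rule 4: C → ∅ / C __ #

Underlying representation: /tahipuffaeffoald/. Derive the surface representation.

Rule 1 (intervocalic voicing): /p/ is a voiceless stop between vowels /i/ and /u/, so it voices to [b]. /tahipuffaeffoald/ → tahibuffaeffoald.
Rule 2 (degemination): /ff/ is a geminate; the first /f/ deletes. /ff/ is a geminate; the first /f/ deletes. /tahibuffaeffoald/ → tahibufaefoald.
Rule 3 (intervocalic h-deletion): /h/ occurs between vowels /a/ and /i/, so it deletes. /tahibufaefoald/ → taibufaefoald.
Rule 4 (final cluster simplification): /d/ is the second consonant of a word-final cluster /ld/, so it deletes. /taibufaefoald/ → taibufaefoal.

taibufaefoal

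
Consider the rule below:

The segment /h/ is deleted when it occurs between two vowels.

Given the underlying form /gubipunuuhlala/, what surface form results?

gubipunuuhlala

No segment of /gubipunuuhlala/ meets the structural description of the rule, so the form surfaces unchanged.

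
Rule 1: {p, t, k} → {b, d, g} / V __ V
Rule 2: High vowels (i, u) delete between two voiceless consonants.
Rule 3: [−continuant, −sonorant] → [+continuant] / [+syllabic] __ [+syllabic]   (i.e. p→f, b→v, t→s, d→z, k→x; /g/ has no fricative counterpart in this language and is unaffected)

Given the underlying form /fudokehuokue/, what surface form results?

Rule 1 (intervocalic voicing): /k/ is a voiceless stop between vowels /o/ and /e/, so it voices to [g]. /k/ is a voiceless stop between vowels /o/ and /u/, so it voices to [g]. /fudokehuokue/ → fudogehuogue.
Rule 2 (high vowel syncope): no segment meets the environment; /fudogehuogue/ is unchanged.
Rule 3 (intervocalic spirantization): /d/ is a stop between vowels /u/ and /o/, so it spirantizes to the fricative [z]. /fudogehuogue/ → fuzogehuogue.

fuzogehuogue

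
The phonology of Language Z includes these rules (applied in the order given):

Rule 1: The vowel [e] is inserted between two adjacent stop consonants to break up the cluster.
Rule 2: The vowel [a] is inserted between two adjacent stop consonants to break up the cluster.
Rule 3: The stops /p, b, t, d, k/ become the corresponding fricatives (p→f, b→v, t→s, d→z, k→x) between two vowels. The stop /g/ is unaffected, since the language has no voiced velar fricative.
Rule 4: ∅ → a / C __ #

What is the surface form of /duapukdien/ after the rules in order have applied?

Rule 1 (stop-cluster e-epenthesis): /k/ and /d/ form a stop–stop cluster, so [e] is inserted between them. /duapukdien/ → duapukedien.
Rule 2 (stop-cluster a-epenthesis): no segment meets the environment; /duapukedien/ is unchanged.
Rule 3 (intervocalic spirantization): /p/ is a stop between vowels /a/ and /u/, so it spirantizes to the fricative [f]. /k/ is a stop between vowels /u/ and /e/, so it spirantizes to the fricative [x]. /d/ is a stop between vowels /e/ and /i/, so it spirantizes to the fricative [z]. /duapukedien/ → duafuxezien.
Rule 4 (final a-epenthesis): the form ends in the consonant /n/, so [a] is inserted word-finally. /duafuxezien/ → duafuxeziena.

duafuxeziena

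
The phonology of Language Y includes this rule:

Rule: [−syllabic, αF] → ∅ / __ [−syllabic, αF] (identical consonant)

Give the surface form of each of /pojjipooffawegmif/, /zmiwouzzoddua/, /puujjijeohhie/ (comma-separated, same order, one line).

/pojjipooffawegmif/: /jj/ is a geminate; the first /j/ deletes. /ff/ is a geminate; the first /f/ deletes. → [pojipoofawegmif].
/zmiwouzzoddua/: /zz/ is a geminate; the first /z/ deletes. /dd/ is a geminate; the first /d/ deletes. → [zmiwouzodua].
/puujjijeohhie/: /jj/ is a geminate; the first /j/ deletes. /hh/ is a geminate; the first /h/ deletes. → [puujijeohie].

pojipoofawegmif, zmiwouzodua, puujijeohie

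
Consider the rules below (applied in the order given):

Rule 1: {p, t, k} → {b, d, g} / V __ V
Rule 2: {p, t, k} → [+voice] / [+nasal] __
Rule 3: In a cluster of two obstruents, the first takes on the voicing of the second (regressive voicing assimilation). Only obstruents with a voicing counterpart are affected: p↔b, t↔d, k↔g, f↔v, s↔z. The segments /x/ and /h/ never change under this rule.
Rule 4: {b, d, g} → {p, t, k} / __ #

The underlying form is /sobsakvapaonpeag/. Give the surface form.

sopsagvabaonbeak

Rule 1 (intervocalic voicing): /p/ is a voiceless stop between vowels /a/ and /a/, so it voices to [b]. /sobsakvapaonpeag/ → sobsakvabaonpeag.
Rule 2 (post-nasal voicing): /p/ is a voiceless stop immediately after the nasal /n/, so it voices to [b]. /sobsakvabaonpeag/ → sobsakvabaonbeag.
Rule 3 (regressive voicing assimilation): /b/ precedes the voiceless obstruent /s/, so it devoices to [p] by assimilation. /k/ precedes the voiced obstruent /v/, so it voices to [g] by assimilation. /sobsakvabaonbeag/ → sopsagvabaonbeag.
Rule 4 (final devoicing): /g/ is a voiced stop in word-final position, so it devoices to [k]. /sopsagvabaonbeag/ → sopsagvabaonbeak.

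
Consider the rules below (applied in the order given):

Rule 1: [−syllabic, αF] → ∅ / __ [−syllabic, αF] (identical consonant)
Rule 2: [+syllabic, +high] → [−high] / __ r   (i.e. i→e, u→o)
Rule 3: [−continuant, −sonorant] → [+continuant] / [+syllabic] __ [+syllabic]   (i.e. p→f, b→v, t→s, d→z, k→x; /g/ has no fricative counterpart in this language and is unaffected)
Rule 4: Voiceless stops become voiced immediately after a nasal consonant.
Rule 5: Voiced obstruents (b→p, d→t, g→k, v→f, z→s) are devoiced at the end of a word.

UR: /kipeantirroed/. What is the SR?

Rule 1 (degemination): /rr/ is a geminate; the first /r/ deletes. /kipeantirroed/ → kipeantiroed.
Rule 2 (pre-rhotic lowering): /i/ is a high vowel immediately before /r/, so it lowers to [e]. /kipeantiroed/ → kipeanteroed.
Rule 3 (intervocalic spirantization): /p/ is a stop between vowels /i/ and /e/, so it spirantizes to the fricative [f]. /kipeanteroed/ → kifeanteroed.
Rule 4 (post-nasal voicing): /t/ is a voiceless stop immediately after the nasal /n/, so it voices to [d]. /kifeanteroed/ → kifeanderoed.
Rule 5 (final devoicing): /d/ is a voiced obstruent in word-final position, so it devoices to [t]. /kifeanderoed/ → kifeanderoet.

kifeanderoet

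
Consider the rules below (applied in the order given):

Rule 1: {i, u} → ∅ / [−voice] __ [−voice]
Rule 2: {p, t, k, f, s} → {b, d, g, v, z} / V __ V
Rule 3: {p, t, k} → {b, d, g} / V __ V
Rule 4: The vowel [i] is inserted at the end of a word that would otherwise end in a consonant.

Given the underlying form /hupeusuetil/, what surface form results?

hpeuzuedili

Rule 1 (high vowel syncope): /u/ is a high vowel flanked by voiceless consonants /h/ and /p/, so it deletes. /hupeusuetil/ → hpeusuetil.
Rule 2 (intervocalic voicing): /s/ is a voiceless obstruent between vowels /u/ and /u/, so it voices to [z]. /t/ is a voiceless obstruent between vowels /e/ and /i/, so it voices to [d]. /hpeusuetil/ → hpeuzuedil.
Rule 3 (intervocalic voicing): no segment meets the environment; /hpeuzuedil/ is unchanged.
Rule 4 (final i-epenthesis): the form ends in the consonant /l/, so [i] is inserted word-finally. /hpeuzuedil/ → hpeuzuedili.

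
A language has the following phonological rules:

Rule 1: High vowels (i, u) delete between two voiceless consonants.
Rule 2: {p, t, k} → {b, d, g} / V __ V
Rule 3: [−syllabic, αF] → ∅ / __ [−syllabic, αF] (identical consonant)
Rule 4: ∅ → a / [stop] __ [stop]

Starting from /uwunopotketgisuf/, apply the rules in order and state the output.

Rule 1 (high vowel syncope): /u/ is a high vowel flanked by voiceless consonants /s/ and /f/, so it deletes. /uwunopotketgisuf/ → uwunopotketgisf.
Rule 2 (intervocalic voicing): /p/ is a voiceless stop between vowels /o/ and /o/, so it voices to [b]. /uwunopotketgisf/ → uwunobotketgisf.
Rule 3 (degemination): no segment meets the environment; /uwunobotketgisf/ is unchanged.
Rule 4 (stop-cluster a-epenthesis): /t/ and /k/ form a stop–stop cluster, so [a] is inserted between them. /t/ and /g/ form a stop–stop cluster, so [a] is inserted between them. /uwunobotketgisf/ → uwunobotaketagisf.

uwunobotaketagisf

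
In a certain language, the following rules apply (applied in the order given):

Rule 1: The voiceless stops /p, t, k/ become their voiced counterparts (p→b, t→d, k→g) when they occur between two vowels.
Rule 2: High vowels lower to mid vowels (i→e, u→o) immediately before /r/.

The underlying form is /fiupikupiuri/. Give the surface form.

fiubigubiori

Rule 1 (intervocalic voicing): /p/ is a voiceless stop between vowels /u/ and /i/, so it voices to [b]. /k/ is a voiceless stop between vowels /i/ and /u/, so it voices to [g]. /p/ is a voiceless stop between vowels /u/ and /i/, so it voices to [b]. /fiupikupiuri/ → fiubigubiuri.
Rule 2 (pre-rhotic lowering): /u/ is a high vowel immediately before /r/, so it lowers to [o]. /fiubigubiuri/ → fiubigubiori.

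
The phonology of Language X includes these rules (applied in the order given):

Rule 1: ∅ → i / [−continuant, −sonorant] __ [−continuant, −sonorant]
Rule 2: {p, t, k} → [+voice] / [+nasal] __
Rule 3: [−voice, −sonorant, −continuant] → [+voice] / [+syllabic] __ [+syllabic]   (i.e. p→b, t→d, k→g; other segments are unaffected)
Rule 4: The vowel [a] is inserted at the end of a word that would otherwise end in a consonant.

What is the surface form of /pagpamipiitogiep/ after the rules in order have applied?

pagibamibiidogiepa

Rule 1 (stop-cluster i-epenthesis): /g/ and /p/ form a stop–stop cluster, so [i] is inserted between them. /pagpamipiitogiep/ → pagipamipiitogiep.
Rule 2 (post-nasal voicing): no segment meets the environment; /pagipamipiitogiep/ is unchanged.
Rule 3 (intervocalic voicing): /p/ is a voiceless stop between vowels /i/ and /a/, so it voices to [b]. /p/ is a voiceless stop between vowels /i/ and /i/, so it voices to [b]. /t/ is a voiceless stop between vowels /i/ and /o/, so it voices to [d]. /pagipamipiitogiep/ → pagibamibiidogiep.
Rule 4 (final a-epenthesis): the form ends in the consonant /p/, so [a] is inserted word-finally. /pagibamibiidogiep/ → pagibamibiidogiepa.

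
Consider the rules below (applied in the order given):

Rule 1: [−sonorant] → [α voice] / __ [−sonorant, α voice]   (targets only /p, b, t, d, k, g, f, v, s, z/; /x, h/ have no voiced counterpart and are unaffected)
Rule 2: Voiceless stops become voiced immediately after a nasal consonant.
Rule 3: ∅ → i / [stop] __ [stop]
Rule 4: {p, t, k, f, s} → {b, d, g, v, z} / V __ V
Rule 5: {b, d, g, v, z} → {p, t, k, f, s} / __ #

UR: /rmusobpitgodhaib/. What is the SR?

rmuzobibidigothaip

Rule 1 (regressive voicing assimilation): /b/ precedes the voiceless obstruent /p/, so it devoices to [p] by assimilation. /t/ precedes the voiced obstruent /g/, so it voices to [d] by assimilation. /d/ precedes the voiceless obstruent /h/, so it devoices to [t] by assimilation. /rmusobpitgodhaib/ → rmusoppidgothaib.
Rule 2 (post-nasal voicing): no segment meets the environment; /rmusoppidgothaib/ is unchanged.
Rule 3 (stop-cluster i-epenthesis): /p/ and /p/ form a stop–stop cluster, so [i] is inserted between them. /d/ and /g/ form a stop–stop cluster, so [i] is inserted between them. /rmusoppidgothaib/ → rmusopipidigothaib.
Rule 4 (intervocalic voicing): /s/ is a voiceless obstruent between vowels /u/ and /o/, so it voices to [z]. /p/ is a voiceless obstruent between vowels /o/ and /i/, so it voices to [b]. /p/ is a voiceless obstruent between vowels /i/ and /i/, so it voices to [b]. /rmusopipidigothaib/ → rmuzobibidigothaib.
Rule 5 (final devoicing): /b/ is a voiced obstruent in word-final position, so it devoices to [p]. /rmuzobibidigothaib/ → rmuzobibidigothaip.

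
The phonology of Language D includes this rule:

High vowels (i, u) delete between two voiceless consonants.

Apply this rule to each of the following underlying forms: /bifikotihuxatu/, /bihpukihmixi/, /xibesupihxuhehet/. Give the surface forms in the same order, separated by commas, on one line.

/bifikotihuxatu/: /i/ is a high vowel flanked by voiceless consonants /f/ and /k/, so it deletes. /i/ is a high vowel flanked by voiceless consonants /t/ and /h/, so it deletes. /u/ is a high vowel flanked by voiceless consonants /h/ and /x/, so it deletes. → [bifkothxatu].
/bihpukihmixi/: /u/ is a high vowel flanked by voiceless consonants /p/ and /k/, so it deletes. /i/ is a high vowel flanked by voiceless consonants /k/ and /h/, so it deletes. → [bihpkhmixi].
/xibesupihxuhehet/: /u/ is a high vowel flanked by voiceless consonants /s/ and /p/, so it deletes. /i/ is a high vowel flanked by voiceless consonants /p/ and /h/, so it deletes. /u/ is a high vowel flanked by voiceless consonants /x/ and /h/, so it deletes. → [xibesphxhehet].

bifkothxatu, bihpkhmixi, xibesphxhehet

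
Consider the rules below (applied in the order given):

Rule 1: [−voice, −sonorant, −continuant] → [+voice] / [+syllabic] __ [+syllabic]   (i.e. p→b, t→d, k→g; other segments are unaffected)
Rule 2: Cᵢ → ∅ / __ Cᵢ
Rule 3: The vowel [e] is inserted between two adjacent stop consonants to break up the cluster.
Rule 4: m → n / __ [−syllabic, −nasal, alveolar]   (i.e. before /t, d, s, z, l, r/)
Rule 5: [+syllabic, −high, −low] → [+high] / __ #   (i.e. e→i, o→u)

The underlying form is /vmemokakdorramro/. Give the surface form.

Rule 1 (intervocalic voicing): /k/ is a voiceless stop between vowels /o/ and /a/, so it voices to [g]. /vmemokakdorramro/ → vmemogakdorramro.
Rule 2 (degemination): /rr/ is a geminate; the first /r/ deletes. /vmemogakdorramro/ → vmemogakdoramro.
Rule 3 (stop-cluster e-epenthesis): /k/ and /d/ form a stop–stop cluster, so [e] is inserted between them. /vmemogakdoramro/ → vmemogakedoramro.
Rule 4 (nasal place assimilation): /m/ precedes the alveolar consonant /r/, so it assimilates in place to [n]. /vmemogakedoramro/ → vmemogakedoranro.
Rule 5 (final vowel raising): /o/ is a mid vowel in word-final position, so it raises to [u]. /vmemogakedoranro/ → vmemogakedoranru.

vmemogakedoranru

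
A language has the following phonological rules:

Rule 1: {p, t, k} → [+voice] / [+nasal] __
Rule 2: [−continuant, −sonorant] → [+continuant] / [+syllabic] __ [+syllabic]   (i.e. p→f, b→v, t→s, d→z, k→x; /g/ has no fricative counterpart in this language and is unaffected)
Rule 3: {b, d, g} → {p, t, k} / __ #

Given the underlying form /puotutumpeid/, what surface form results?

puosusumbeit

Rule 1 (post-nasal voicing): /p/ is a voiceless stop immediately after the nasal /m/, so it voices to [b]. /puotutumpeid/ → puotutumbeid.
Rule 2 (intervocalic spirantization): /t/ is a stop between vowels /o/ and /u/, so it spirantizes to the fricative [s]. /t/ is a stop between vowels /u/ and /u/, so it spirantizes to the fricative [s]. /puotutumbeid/ → puosusumbeid.
Rule 3 (final devoicing): /d/ is a voiced stop in word-final position, so it devoices to [t]. /puosusumbeid/ → puosusumbeit.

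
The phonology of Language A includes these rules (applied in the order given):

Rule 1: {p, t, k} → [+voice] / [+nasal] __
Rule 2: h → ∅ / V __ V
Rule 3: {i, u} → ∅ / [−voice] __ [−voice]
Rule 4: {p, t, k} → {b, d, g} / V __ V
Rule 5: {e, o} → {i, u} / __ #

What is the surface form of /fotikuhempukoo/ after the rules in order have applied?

fotkuembugou

Rule 1 (post-nasal voicing): /p/ is a voiceless stop immediately after the nasal /m/, so it voices to [b]. /fotikuhempukoo/ → fotikuhembukoo.
Rule 2 (intervocalic h-deletion): /h/ occurs between vowels /u/ and /e/, so it deletes. /fotikuhembukoo/ → fotikuembukoo.
Rule 3 (high vowel syncope): /i/ is a high vowel flanked by voiceless consonants /t/ and /k/, so it deletes. /fotikuembukoo/ → fotkuembukoo.
Rule 4 (intervocalic voicing): /k/ is a voiceless stop between vowels /u/ and /o/, so it voices to [g]. /fotkuembukoo/ → fotkuembugoo.
Rule 5 (final vowel raising): /o/ is a mid vowel in word-final position, so it raises to [u]. /fotkuembugoo/ → fotkuembugou.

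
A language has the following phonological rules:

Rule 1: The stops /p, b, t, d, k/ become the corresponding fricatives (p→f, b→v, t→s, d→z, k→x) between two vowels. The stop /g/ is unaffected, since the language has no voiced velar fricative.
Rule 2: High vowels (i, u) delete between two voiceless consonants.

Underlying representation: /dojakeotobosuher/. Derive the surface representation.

dojaxeosovosher

Rule 1 (intervocalic spirantization): /k/ is a stop between vowels /a/ and /e/, so it spirantizes to the fricative [x]. /t/ is a stop between vowels /o/ and /o/, so it spirantizes to the fricative [s]. /b/ is a stop between vowels /o/ and /o/, so it spirantizes to the fricative [v]. /dojakeotobosuher/ → dojaxeosovosuher.
Rule 2 (high vowel syncope): /u/ is a high vowel flanked by voiceless consonants /s/ and /h/, so it deletes. /dojaxeosovosuher/ → dojaxeosovosher.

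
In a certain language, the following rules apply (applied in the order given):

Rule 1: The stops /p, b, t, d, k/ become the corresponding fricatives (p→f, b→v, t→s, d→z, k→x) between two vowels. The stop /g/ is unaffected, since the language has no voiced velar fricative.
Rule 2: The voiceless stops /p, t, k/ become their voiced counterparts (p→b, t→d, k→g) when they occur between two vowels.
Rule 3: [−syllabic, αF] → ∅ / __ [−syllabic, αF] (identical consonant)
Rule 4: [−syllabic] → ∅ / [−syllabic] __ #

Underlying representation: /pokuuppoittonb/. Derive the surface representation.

poxuupoiton

Rule 1 (intervocalic spirantization): /k/ is a stop between vowels /o/ and /u/, so it spirantizes to the fricative [x]. /pokuuppoittonb/ → poxuuppoittonb.
Rule 2 (intervocalic voicing): no segment meets the environment; /poxuuppoittonb/ is unchanged.
Rule 3 (degemination): /pp/ is a geminate; the first /p/ deletes. /tt/ is a geminate; the first /t/ deletes. /poxuuppoittonb/ → poxuupoitonb.
Rule 4 (final cluster simplification): /b/ is the second consonant of a word-final cluster /nb/, so it deletes. /poxuupoitonb/ → poxuupoiton.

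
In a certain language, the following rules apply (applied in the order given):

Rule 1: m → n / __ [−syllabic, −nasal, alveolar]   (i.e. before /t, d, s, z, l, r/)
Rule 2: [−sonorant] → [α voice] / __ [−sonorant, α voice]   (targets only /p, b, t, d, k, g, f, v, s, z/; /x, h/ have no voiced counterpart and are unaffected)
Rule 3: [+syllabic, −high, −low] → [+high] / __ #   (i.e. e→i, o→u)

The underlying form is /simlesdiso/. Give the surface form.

sinlezdisu

Rule 1 (nasal place assimilation): /m/ precedes the alveolar consonant /l/, so it assimilates in place to [n]. /simlesdiso/ → sinlesdiso.
Rule 2 (regressive voicing assimilation): /s/ precedes the voiced obstruent /d/, so it voices to [z] by assimilation. /sinlesdiso/ → sinlezdiso.
Rule 3 (final vowel raising): /o/ is a mid vowel in word-final position, so it raises to [u]. /sinlezdiso/ → sinlezdisu.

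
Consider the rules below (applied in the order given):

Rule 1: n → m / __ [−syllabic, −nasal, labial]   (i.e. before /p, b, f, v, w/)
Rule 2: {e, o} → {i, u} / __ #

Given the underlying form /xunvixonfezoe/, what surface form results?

xumvixomfezoi

Rule 1 (nasal place assimilation): /n/ precedes the labial consonant /v/, so it assimilates in place to [m]. /n/ precedes the labial consonant /f/, so it assimilates in place to [m]. /xunvixonfezoe/ → xumvixomfezoe.
Rule 2 (final vowel raising): /e/ is a mid vowel in word-final position, so it raises to [i]. /xumvixomfezoe/ → xumvixomfezoi.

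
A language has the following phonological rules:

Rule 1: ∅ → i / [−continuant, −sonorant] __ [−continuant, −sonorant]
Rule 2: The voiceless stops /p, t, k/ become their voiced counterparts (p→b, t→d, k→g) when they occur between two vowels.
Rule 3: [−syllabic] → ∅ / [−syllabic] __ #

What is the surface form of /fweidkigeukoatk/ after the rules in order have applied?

fweidigigeugoadik

Rule 1 (stop-cluster i-epenthesis): /d/ and /k/ form a stop–stop cluster, so [i] is inserted between them. /t/ and /k/ form a stop–stop cluster, so [i] is inserted between them. /fweidkigeukoatk/ → fweidikigeukoatik.
Rule 2 (intervocalic voicing): /k/ is a voiceless stop between vowels /i/ and /i/, so it voices to [g]. /k/ is a voiceless stop between vowels /u/ and /o/, so it voices to [g]. /t/ is a voiceless stop between vowels /a/ and /i/, so it voices to [d]. /fweidikigeukoatik/ → fweidigigeugoadik.
Rule 3 (final cluster simplification): no segment meets the environment; /fweidigigeugoadik/ is unchanged.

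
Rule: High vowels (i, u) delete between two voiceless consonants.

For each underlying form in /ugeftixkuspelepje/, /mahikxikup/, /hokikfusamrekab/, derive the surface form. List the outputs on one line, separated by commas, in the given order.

/ugeftixkuspelepje/: /i/ is a high vowel flanked by voiceless consonants /t/ and /x/, so it deletes. /u/ is a high vowel flanked by voiceless consonants /k/ and /s/, so it deletes. → [ugeftxkspelepje].
/mahikxikup/: /i/ is a high vowel flanked by voiceless consonants /h/ and /k/, so it deletes. /i/ is a high vowel flanked by voiceless consonants /x/ and /k/, so it deletes. /u/ is a high vowel flanked by voiceless consonants /k/ and /p/, so it deletes. → [mahkxkp].
/hokikfusamrekab/: /i/ is a high vowel flanked by voiceless consonants /k/ and /k/, so it deletes. /u/ is a high vowel flanked by voiceless consonants /f/ and /s/, so it deletes. → [hokkfsamrekab].

ugeftxkspelepje, mahkxkp, hokkfsamrekab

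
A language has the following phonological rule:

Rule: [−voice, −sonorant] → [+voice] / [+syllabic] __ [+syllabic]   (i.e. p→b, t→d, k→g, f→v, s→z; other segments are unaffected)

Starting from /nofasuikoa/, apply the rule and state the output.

novazuigoa

/f/ is a voiceless obstruent between vowels /o/ and /a/, so it voices to [v].
/s/ is a voiceless obstruent between vowels /a/ and /u/, so it voices to [z].
/k/ is a voiceless obstruent between vowels /i/ and /o/, so it voices to [g].
Surface form: [novazuigoa].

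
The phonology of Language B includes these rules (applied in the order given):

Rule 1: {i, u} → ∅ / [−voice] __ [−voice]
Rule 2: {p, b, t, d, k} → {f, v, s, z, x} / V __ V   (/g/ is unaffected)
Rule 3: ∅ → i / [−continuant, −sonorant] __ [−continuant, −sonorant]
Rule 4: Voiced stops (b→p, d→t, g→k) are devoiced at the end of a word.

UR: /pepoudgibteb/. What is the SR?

Rule 1 (high vowel syncope): no segment meets the environment; /pepoudgibteb/ is unchanged.
Rule 2 (intervocalic spirantization): /p/ is a stop between vowels /e/ and /o/, so it spirantizes to the fricative [f]. /pepoudgibteb/ → pefoudgibteb.
Rule 3 (stop-cluster i-epenthesis): /d/ and /g/ form a stop–stop cluster, so [i] is inserted between them. /b/ and /t/ form a stop–stop cluster, so [i] is inserted between them. /pefoudgibteb/ → pefoudigibiteb.
Rule 4 (final devoicing): /b/ is a voiced stop in word-final position, so it devoices to [p]. /pefoudigibiteb/ → pefoudigibitep.

pefoudigibitep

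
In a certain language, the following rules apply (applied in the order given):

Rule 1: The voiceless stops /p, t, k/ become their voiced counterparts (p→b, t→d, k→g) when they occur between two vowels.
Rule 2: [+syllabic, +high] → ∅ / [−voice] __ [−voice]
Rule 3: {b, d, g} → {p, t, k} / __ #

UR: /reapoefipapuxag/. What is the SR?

Rule 1 (intervocalic voicing): /p/ is a voiceless stop between vowels /a/ and /o/, so it voices to [b]. /p/ is a voiceless stop between vowels /i/ and /a/, so it voices to [b]. /p/ is a voiceless stop between vowels /a/ and /u/, so it voices to [b]. /reapoefipapuxag/ → reaboefibabuxag.
Rule 2 (high vowel syncope): no segment meets the environment; /reaboefibabuxag/ is unchanged.
Rule 3 (final devoicing): /g/ is a voiced stop in word-final position, so it devoices to [k]. /reaboefibabuxag/ → reaboefibabuxak.

reaboefibabuxak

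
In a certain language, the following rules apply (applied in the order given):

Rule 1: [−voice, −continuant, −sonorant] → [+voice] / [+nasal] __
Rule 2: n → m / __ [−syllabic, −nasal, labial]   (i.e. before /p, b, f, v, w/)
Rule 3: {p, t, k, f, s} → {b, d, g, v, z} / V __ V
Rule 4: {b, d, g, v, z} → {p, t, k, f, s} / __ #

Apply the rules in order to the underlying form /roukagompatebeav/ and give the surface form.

Rule 1 (post-nasal voicing): /p/ is a voiceless stop immediately after the nasal /m/, so it voices to [b]. /roukagompatebeav/ → roukagombatebeav.
Rule 2 (nasal place assimilation): no segment meets the environment; /roukagombatebeav/ is unchanged.
Rule 3 (intervocalic voicing): /k/ is a voiceless obstruent between vowels /u/ and /a/, so it voices to [g]. /t/ is a voiceless obstruent between vowels /a/ and /e/, so it voices to [d]. /roukagombatebeav/ → rougagombadebeav.
Rule 4 (final devoicing): /v/ is a voiced obstruent in word-final position, so it devoices to [f]. /rougagombadebeav/ → rougagombadebeaf.

rougagombadebeaf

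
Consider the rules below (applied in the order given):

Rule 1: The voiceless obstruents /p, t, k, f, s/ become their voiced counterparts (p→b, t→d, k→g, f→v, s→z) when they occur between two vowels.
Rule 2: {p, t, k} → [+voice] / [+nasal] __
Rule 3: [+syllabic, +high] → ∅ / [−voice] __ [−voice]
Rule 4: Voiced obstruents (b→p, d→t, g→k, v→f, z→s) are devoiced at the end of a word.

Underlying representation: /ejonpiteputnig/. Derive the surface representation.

Rule 1 (intervocalic voicing): /t/ is a voiceless obstruent between vowels /i/ and /e/, so it voices to [d]. /p/ is a voiceless obstruent between vowels /e/ and /u/, so it voices to [b]. /ejonpiteputnig/ → ejonpidebutnig.
Rule 2 (post-nasal voicing): /p/ is a voiceless stop immediately after the nasal /n/, so it voices to [b]. /ejonpidebutnig/ → ejonbidebutnig.
Rule 3 (high vowel syncope): no segment meets the environment; /ejonbidebutnig/ is unchanged.
Rule 4 (final devoicing): /g/ is a voiced obstruent in word-final position, so it devoices to [k]. /ejonbidebutnig/ → ejonbidebutnik.

ejonbidebutnik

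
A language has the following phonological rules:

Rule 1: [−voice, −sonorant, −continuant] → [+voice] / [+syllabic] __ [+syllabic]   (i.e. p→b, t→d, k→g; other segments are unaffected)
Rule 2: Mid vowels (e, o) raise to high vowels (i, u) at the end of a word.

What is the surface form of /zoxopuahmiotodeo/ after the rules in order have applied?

zoxobuahmiododeu

Rule 1 (intervocalic voicing): /p/ is a voiceless stop between vowels /o/ and /u/, so it voices to [b]. /t/ is a voiceless stop between vowels /o/ and /o/, so it voices to [d]. /zoxopuahmiotodeo/ → zoxobuahmiododeo.
Rule 2 (final vowel raising): /o/ is a mid vowel in word-final position, so it raises to [u]. /zoxobuahmiododeo/ → zoxobuahmiododeu.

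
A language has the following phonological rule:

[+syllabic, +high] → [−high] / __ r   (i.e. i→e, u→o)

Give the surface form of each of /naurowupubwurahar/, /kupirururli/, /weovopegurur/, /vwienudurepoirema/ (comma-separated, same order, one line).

naorowupubworahar, kuperororli, weovopegoror, vwienudorepoerema

/naurowupubwurahar/: /u/ is a high vowel immediately before /r/, so it lowers to [o]. /u/ is a high vowel immediately before /r/, so it lowers to [o]. → [naorowupubworahar].
/kupirururli/: /i/ is a high vowel immediately before /r/, so it lowers to [e]. /u/ is a high vowel immediately before /r/, so it lowers to [o]. /u/ is a high vowel immediately before /r/, so it lowers to [o]. → [kuperororli].
/weovopegurur/: /u/ is a high vowel immediately before /r/, so it lowers to [o]. /u/ is a high vowel immediately before /r/, so it lowers to [o]. → [weovopegoror].
/vwienudurepoirema/: /u/ is a high vowel immediately before /r/, so it lowers to [o]. /i/ is a high vowel immediately before /r/, so it lowers to [e]. → [vwienudorepoerema].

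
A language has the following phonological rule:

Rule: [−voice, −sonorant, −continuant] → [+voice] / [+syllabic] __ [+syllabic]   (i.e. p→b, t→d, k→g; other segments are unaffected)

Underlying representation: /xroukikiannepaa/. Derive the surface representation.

/k/ is a voiceless stop between vowels /u/ and /i/, so it voices to [g].
/k/ is a voiceless stop between vowels /i/ and /i/, so it voices to [g].
/p/ is a voiceless stop between vowels /e/ and /a/, so it voices to [b].
Surface form: [xrougigiannebaa].

xrougigiannebaa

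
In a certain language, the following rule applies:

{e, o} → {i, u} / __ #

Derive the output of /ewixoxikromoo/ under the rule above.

ewixoxikromou

/o/ is a mid vowel in word-final position, so it raises to [u].
The other instances of /e/, /o/ do not occur in the required environment and remain unchanged.
Surface form: [ewixoxikromou].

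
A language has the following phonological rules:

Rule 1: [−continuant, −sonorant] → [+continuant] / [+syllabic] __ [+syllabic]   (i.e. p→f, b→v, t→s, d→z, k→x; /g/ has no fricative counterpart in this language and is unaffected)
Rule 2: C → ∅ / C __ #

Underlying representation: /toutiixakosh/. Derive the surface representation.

Rule 1 (intervocalic spirantization): /t/ is a stop between vowels /u/ and /i/, so it spirantizes to the fricative [s]. /k/ is a stop between vowels /a/ and /o/, so it spirantizes to the fricative [x]. /toutiixakosh/ → tousiixaxosh.
Rule 2 (final cluster simplification): /h/ is the second consonant of a word-final cluster /sh/, so it deletes. /tousiixaxosh/ → tousiixaxos.

tousiixaxos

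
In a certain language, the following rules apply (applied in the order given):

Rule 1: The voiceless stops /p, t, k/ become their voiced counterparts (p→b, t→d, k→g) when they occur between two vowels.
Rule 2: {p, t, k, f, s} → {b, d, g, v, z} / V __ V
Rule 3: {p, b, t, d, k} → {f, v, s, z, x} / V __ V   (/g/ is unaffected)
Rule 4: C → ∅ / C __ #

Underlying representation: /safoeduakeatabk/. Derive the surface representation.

savoezuageazab

Rule 1 (intervocalic voicing): /k/ is a voiceless stop between vowels /a/ and /e/, so it voices to [g]. /t/ is a voiceless stop between vowels /a/ and /a/, so it voices to [d]. /safoeduakeatabk/ → safoeduageadabk.
Rule 2 (intervocalic voicing): /f/ is a voiceless obstruent between vowels /a/ and /o/, so it voices to [v]. /safoeduageadabk/ → savoeduageadabk.
Rule 3 (intervocalic spirantization): /d/ is a stop between vowels /e/ and /u/, so it spirantizes to the fricative [z]. /d/ is a stop between vowels /a/ and /a/, so it spirantizes to the fricative [z]. /savoeduageadabk/ → savoezuageazabk.
Rule 4 (final cluster simplification): /k/ is the second consonant of a word-final cluster /bk/, so it deletes. /savoezuageazabk/ → savoezuageazab.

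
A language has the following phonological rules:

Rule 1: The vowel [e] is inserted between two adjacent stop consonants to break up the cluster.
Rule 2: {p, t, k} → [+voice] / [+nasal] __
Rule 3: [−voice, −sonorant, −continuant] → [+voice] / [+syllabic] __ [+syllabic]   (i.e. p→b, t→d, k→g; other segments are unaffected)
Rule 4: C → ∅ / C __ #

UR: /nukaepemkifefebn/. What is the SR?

Rule 1 (stop-cluster e-epenthesis): no segment meets the environment; /nukaepemkifefebn/ is unchanged.
Rule 2 (post-nasal voicing): /k/ is a voiceless stop immediately after the nasal /m/, so it voices to [g]. /nukaepemkifefebn/ → nukaepemgifefebn.
Rule 3 (intervocalic voicing): /k/ is a voiceless stop between vowels /u/ and /a/, so it voices to [g]. /p/ is a voiceless stop between vowels /e/ and /e/, so it voices to [b]. /nukaepemgifefebn/ → nugaebemgifefebn.
Rule 4 (final cluster simplification): /n/ is the second consonant of a word-final cluster /bn/, so it deletes. /nugaebemgifefebn/ → nugaebemgifefeb.

nugaebemgifefeb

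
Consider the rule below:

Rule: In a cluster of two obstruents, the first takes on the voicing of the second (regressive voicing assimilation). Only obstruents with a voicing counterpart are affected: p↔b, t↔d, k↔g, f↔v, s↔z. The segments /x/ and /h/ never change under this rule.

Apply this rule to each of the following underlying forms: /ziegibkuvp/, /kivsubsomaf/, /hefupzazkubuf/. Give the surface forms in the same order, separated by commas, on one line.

ziegipkufp, kifsupsomaf, hefubzaskubuf

/ziegibkuvp/: /b/ precedes the voiceless obstruent /k/, so it devoices to [p] by assimilation. /v/ precedes the voiceless obstruent /p/, so it devoices to [f] by assimilation. → [ziegipkufp].
/kivsubsomaf/: /v/ precedes the voiceless obstruent /s/, so it devoices to [f] by assimilation. /b/ precedes the voiceless obstruent /s/, so it devoices to [p] by assimilation. → [kifsupsomaf].
/hefupzazkubuf/: /p/ precedes the voiced obstruent /z/, so it voices to [b] by assimilation. /z/ precedes the voiceless obstruent /k/, so it devoices to [s] by assimilation. → [hefubzaskubuf].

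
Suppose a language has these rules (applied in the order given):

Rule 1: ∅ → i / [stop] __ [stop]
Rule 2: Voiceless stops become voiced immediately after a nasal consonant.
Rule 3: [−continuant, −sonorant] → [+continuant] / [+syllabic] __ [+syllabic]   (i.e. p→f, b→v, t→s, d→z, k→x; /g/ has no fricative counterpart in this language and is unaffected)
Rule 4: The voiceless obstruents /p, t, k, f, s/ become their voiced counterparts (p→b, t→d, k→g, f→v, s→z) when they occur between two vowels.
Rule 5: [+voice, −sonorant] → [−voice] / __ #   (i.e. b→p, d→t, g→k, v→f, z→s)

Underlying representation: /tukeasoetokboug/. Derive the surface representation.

tuxeazoezoxivouk

Rule 1 (stop-cluster i-epenthesis): /k/ and /b/ form a stop–stop cluster, so [i] is inserted between them. /tukeasoetokboug/ → tukeasoetokiboug.
Rule 2 (post-nasal voicing): no segment meets the environment; /tukeasoetokiboug/ is unchanged.
Rule 3 (intervocalic spirantization): /k/ is a stop between vowels /u/ and /e/, so it spirantizes to the fricative [x]. /t/ is a stop between vowels /e/ and /o/, so it spirantizes to the fricative [s]. /k/ is a stop between vowels /o/ and /i/, so it spirantizes to the fricative [x]. /b/ is a stop between vowels /i/ and /o/, so it spirantizes to the fricative [v]. /tukeasoetokiboug/ → tuxeasoesoxivoug.
Rule 4 (intervocalic voicing): /s/ is a voiceless obstruent between vowels /a/ and /o/, so it voices to [z]. /s/ is a voiceless obstruent between vowels /e/ and /o/, so it voices to [z]. /tuxeasoesoxivoug/ → tuxeazoezoxivoug.
Rule 5 (final devoicing): /g/ is a voiced obstruent in word-final position, so it devoices to [k]. /tuxeazoezoxivoug/ → tuxeazoezoxivouk.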